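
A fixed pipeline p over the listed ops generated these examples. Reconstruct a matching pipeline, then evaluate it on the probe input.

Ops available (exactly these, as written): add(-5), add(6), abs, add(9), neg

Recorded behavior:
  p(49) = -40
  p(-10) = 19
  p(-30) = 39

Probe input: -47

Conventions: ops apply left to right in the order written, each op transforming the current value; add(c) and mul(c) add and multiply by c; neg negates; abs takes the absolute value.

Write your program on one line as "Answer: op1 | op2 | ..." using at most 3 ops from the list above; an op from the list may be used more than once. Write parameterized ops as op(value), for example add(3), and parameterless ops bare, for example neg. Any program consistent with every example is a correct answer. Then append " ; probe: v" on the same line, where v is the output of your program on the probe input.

neg | add(9) ; probe: 56

Check, running the answer program on each example:
  49 -> -49 -> -40
  -10 -> 10 -> 19
  -30 -> 30 -> 39
  probe: -47 -> 47 -> 56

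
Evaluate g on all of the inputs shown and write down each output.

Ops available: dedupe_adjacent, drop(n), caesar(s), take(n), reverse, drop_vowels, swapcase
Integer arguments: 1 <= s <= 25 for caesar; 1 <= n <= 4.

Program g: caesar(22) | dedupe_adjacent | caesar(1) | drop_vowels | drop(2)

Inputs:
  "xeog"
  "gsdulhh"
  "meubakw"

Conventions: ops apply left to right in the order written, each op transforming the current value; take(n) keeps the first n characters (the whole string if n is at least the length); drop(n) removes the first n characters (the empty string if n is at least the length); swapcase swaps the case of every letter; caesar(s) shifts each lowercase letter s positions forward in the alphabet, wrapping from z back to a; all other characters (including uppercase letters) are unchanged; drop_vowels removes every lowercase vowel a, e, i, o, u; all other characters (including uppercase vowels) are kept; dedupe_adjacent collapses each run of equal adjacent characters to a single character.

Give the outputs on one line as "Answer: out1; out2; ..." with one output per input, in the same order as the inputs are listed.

"d"; "r"; "ryxht"

Execution, op by op:
  "xeog" -> "takc" -> "takc" -> "ubld" -> "bld" -> "d"
  "gsdulhh" -> "cozqhdd" -> "cozqhd" -> "dparie" -> "dpr" -> "r"
  "meubakw" -> "iaqxwgs" -> "iaqxwgs" -> "jbryxht" -> "jbryxht" -> "ryxht"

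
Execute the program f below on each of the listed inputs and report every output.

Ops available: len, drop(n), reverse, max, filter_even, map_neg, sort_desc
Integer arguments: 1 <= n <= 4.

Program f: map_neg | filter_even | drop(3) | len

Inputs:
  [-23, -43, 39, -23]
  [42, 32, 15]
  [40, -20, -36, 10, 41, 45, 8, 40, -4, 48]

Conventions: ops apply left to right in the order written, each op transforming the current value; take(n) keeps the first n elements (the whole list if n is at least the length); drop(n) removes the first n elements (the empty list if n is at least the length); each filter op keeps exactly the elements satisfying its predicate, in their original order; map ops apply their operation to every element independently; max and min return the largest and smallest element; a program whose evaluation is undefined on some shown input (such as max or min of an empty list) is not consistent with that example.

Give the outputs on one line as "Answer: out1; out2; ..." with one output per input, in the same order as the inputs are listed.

Execution, op by op:
  [-23, -43, 39, -23] -> [23, 43, -39, 23] -> [] -> [] -> 0
  [42, 32, 15] -> [-42, -32, -15] -> [-42, -32] -> [] -> 0
  [40, -20, -36, 10, 41, 45, 8, 40, -4, 48] -> [-40, 20, 36, -10, -41, -45, -8, -40, 4, -48] -> [-40, 20, 36, -10, -8, -40, 4, -48] -> [-10, -8, -40, 4, -48] -> 5

0; 0; 5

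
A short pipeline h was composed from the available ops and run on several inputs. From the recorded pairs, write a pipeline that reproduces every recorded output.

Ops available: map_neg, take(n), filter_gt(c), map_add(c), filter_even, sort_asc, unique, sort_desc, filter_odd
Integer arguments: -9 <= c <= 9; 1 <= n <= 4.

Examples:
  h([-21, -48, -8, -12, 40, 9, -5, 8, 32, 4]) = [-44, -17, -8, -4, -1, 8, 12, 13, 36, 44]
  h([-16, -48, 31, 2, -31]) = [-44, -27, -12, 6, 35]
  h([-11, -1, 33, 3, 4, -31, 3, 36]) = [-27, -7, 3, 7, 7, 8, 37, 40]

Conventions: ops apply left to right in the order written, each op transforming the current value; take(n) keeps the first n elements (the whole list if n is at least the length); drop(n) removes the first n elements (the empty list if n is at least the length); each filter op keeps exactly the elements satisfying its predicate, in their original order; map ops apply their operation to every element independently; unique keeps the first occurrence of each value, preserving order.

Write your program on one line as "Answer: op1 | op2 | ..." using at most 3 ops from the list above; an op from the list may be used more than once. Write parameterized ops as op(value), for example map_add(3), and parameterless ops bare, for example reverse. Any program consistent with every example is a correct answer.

sort_asc | map_add(2) | map_add(2)

Check, running the answer program on each example:
  [-21, -48, -8, -12, 40, 9, -5, 8, 32, 4] -> [-48, -21, -12, -8, -5, 4, 8, 9, 32, 40] -> [-46, -19, -10, -6, -3, 6, 10, 11, 34, 42] -> [-44, -17, -8, -4, -1, 8, 12, 13, 36, 44]
  [-16, -48, 31, 2, -31] -> [-48, -31, -16, 2, 31] -> [-46, -29, -14, 4, 33] -> [-44, -27, -12, 6, 35]
  [-11, -1, 33, 3, 4, -31, 3, 36] -> [-31, -11, -1, 3, 3, 4, 33, 36] -> [-29, -9, 1, 5, 5, 6, 35, 38] -> [-27, -7, 3, 7, 7, 8, 37, 40]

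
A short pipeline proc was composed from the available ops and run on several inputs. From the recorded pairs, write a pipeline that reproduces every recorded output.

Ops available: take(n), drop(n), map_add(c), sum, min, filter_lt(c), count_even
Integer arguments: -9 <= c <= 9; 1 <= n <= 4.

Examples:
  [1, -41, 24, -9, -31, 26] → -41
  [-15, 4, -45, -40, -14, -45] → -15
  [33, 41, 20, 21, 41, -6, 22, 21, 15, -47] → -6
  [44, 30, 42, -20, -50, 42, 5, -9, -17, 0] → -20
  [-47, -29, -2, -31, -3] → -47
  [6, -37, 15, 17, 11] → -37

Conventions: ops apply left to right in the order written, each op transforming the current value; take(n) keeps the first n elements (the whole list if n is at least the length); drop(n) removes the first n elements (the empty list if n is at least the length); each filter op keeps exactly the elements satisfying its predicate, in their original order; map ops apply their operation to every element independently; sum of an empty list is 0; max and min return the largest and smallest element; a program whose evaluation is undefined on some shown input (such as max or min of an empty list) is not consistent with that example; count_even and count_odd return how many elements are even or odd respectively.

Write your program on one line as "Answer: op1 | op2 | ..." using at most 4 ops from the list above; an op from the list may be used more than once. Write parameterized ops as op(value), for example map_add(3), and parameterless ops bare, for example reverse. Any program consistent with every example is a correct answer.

filter_lt(-2) | take(1) | sum

Check, running the answer program on each example:
  [1, -41, 24, -9, -31, 26] -> [-41, -9, -31] -> [-41] -> -41
  [-15, 4, -45, -40, -14, -45] -> [-15, -45, -40, -14, -45] -> [-15] -> -15
  [33, 41, 20, 21, 41, -6, 22, 21, 15, -47] -> [-6, -47] -> [-6] -> -6
  [44, 30, 42, -20, -50, 42, 5, -9, -17, 0] -> [-20, -50, -9, -17] -> [-20] -> -20
  [-47, -29, -2, -31, -3] -> [-47, -29, -31, -3] -> [-47] -> -47
  [6, -37, 15, 17, 11] -> [-37] -> [-37] -> -37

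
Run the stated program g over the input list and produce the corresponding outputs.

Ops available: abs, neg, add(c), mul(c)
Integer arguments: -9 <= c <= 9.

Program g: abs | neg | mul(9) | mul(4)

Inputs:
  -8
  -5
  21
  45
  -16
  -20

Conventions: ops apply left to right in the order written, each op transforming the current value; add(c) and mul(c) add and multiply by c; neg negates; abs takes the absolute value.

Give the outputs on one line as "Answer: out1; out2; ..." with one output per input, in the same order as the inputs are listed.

Execution, op by op:
  -8 -> 8 -> -8 -> -72 -> -288
  -5 -> 5 -> -5 -> -45 -> -180
  21 -> 21 -> -21 -> -189 -> -756
  45 -> 45 -> -45 -> -405 -> -1620
  -16 -> 16 -> -16 -> -144 -> -576
  -20 -> 20 -> -20 -> -180 -> -720

-288; -180; -756; -1620; -576; -720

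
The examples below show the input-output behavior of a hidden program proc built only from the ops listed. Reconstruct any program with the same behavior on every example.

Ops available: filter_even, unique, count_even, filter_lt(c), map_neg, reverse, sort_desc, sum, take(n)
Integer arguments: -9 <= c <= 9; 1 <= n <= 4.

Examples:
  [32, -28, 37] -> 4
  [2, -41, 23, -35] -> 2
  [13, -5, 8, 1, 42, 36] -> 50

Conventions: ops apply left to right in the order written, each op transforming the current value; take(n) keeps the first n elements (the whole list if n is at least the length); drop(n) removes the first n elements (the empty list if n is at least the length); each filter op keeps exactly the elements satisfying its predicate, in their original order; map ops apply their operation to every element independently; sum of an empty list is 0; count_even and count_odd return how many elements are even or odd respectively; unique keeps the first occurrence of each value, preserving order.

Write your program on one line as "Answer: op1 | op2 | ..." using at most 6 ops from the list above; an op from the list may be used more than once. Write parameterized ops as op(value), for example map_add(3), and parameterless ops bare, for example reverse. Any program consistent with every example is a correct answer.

filter_even | take(2) | map_neg | reverse | map_neg | sum

Check, running the answer program on each example:
  [32, -28, 37] -> [32, -28] -> [32, -28] -> [-32, 28] -> [28, -32] -> [-28, 32] -> 4
  [2, -41, 23, -35] -> [2] -> [2] -> [-2] -> [-2] -> [2] -> 2
  [13, -5, 8, 1, 42, 36] -> [8, 42, 36] -> [8, 42] -> [-8, -42] -> [-42, -8] -> [42, 8] -> 50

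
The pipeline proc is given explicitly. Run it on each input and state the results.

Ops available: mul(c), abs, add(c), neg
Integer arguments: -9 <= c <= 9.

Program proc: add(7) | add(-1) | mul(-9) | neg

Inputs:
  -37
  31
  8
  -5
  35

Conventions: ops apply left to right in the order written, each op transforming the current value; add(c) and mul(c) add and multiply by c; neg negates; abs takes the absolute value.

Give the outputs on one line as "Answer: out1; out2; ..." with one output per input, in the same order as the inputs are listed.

-279; 333; 126; 9; 369

Execution, op by op:
  -37 -> -30 -> -31 -> 279 -> -279
  31 -> 38 -> 37 -> -333 -> 333
  8 -> 15 -> 14 -> -126 -> 126
  -5 -> 2 -> 1 -> -9 -> 9
  35 -> 42 -> 41 -> -369 -> 369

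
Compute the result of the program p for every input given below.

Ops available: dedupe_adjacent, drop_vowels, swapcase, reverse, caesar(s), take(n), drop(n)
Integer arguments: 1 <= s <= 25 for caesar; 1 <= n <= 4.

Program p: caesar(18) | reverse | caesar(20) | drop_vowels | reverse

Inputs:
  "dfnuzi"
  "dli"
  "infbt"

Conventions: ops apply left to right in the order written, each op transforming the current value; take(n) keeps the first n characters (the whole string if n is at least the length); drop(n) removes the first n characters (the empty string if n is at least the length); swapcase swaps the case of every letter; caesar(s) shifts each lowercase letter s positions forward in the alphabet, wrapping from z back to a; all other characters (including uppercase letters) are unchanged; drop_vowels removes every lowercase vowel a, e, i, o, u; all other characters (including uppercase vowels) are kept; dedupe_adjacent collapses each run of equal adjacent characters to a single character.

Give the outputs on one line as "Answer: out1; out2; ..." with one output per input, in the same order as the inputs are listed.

"przgl"; "px"; "zrnf"

Execution, op by op:
  "dfnuzi" -> "vxfmra" -> "armfxv" -> "ulgzrp" -> "lgzrp" -> "przgl"
  "dli" -> "vda" -> "adv" -> "uxp" -> "xp" -> "px"
  "infbt" -> "afxtl" -> "ltxfa" -> "fnrzu" -> "fnrz" -> "zrnf"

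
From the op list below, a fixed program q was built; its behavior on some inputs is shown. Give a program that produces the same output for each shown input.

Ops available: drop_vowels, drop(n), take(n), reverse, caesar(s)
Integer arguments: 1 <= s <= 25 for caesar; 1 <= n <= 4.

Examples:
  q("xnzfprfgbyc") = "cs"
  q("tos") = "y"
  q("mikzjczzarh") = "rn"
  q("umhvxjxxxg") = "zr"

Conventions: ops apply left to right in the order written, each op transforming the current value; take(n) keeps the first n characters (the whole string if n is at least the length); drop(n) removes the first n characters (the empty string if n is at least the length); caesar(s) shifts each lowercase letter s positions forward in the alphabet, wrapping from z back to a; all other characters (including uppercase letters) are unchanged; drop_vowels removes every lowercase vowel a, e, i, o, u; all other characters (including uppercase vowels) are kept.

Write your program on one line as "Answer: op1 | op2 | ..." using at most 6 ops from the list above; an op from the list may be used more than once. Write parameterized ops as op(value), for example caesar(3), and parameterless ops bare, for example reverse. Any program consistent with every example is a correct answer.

reverse | drop(2) | reverse | caesar(9) | take(2) | caesar(22)

Check, running the answer program on each example:
  "xnzfprfgbyc" -> "cybgfrpfznx" -> "bgfrpfznx" -> "xnzfprfgb" -> "gwioyaopk" -> "gw" -> "cs"
  "tos" -> "sot" -> "t" -> "t" -> "c" -> "c" -> "y"
  "mikzjczzarh" -> "hrazzcjzkim" -> "azzcjzkim" -> "mikzjczza" -> "vrtisliij" -> "vr" -> "rn"
  "umhvxjxxxg" -> "gxxxjxvhmu" -> "xxjxvhmu" -> "umhvxjxx" -> "dvqegsgg" -> "dv" -> "zr"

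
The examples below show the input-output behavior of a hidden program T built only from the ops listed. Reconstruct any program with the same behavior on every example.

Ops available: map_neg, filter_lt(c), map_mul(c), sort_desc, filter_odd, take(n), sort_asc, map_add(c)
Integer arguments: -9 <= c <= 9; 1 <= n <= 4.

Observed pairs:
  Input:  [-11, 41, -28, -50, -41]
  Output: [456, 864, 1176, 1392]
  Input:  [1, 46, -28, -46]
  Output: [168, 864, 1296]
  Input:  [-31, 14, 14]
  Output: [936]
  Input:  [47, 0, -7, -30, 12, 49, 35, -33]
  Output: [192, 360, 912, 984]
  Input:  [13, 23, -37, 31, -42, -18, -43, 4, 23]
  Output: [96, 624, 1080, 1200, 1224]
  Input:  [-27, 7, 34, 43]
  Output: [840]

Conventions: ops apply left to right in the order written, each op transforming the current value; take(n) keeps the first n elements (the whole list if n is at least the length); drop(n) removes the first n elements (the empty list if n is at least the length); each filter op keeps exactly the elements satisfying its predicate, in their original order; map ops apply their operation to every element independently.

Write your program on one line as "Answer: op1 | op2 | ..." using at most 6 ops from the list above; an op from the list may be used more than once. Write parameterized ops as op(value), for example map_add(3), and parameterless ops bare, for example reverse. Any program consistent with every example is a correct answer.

filter_lt(7) | sort_desc | map_neg | map_add(8) | map_mul(-8) | map_mul(-3)

Check, running the answer program on each example:
  [-11, 41, -28, -50, -41] -> [-11, -28, -50, -41] -> [-11, -28, -41, -50] -> [11, 28, 41, 50] -> [19, 36, 49, 58] -> [-152, -288, -392, -464] -> [456, 864, 1176, 1392]
  [1, 46, -28, -46] -> [1, -28, -46] -> [1, -28, -46] -> [-1, 28, 46] -> [7, 36, 54] -> [-56, -288, -432] -> [168, 864, 1296]
  [-31, 14, 14] -> [-31] -> [-31] -> [31] -> [39] -> [-312] -> [936]
  [47, 0, -7, -30, 12, 49, 35, -33] -> [0, -7, -30, -33] -> [0, -7, -30, -33] -> [0, 7, 30, 33] -> [8, 15, 38, 41] -> [-64, -120, -304, -328] -> [192, 360, 912, 984]
  [13, 23, -37, 31, -42, -18, -43, 4, 23] -> [-37, -42, -18, -43, 4] -> [4, -18, -37, -42, -43] -> [-4, 18, 37, 42, 43] -> [4, 26, 45, 50, 51] -> [-32, -208, -360, -400, -408] -> [96, 624, 1080, 1200, 1224]
  [-27, 7, 34, 43] -> [-27] -> [-27] -> [27] -> [35] -> [-280] -> [840]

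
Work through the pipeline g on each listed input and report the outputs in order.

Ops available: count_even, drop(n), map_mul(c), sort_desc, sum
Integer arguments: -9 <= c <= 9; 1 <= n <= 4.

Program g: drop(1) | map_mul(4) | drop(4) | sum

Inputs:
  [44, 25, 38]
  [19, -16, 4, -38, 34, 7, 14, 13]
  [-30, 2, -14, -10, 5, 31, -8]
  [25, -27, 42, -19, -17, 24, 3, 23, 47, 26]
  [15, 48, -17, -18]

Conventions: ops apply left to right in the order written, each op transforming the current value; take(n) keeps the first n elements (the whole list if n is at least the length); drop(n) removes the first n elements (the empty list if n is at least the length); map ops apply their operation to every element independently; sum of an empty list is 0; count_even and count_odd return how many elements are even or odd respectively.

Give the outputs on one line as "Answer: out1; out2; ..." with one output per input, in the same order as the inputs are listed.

0; 136; 92; 492; 0

Execution, op by op:
  [44, 25, 38] -> [25, 38] -> [100, 152] -> [] -> 0
  [19, -16, 4, -38, 34, 7, 14, 13] -> [-16, 4, -38, 34, 7, 14, 13] -> [-64, 16, -152, 136, 28, 56, 52] -> [28, 56, 52] -> 136
  [-30, 2, -14, -10, 5, 31, -8] -> [2, -14, -10, 5, 31, -8] -> [8, -56, -40, 20, 124, -32] -> [124, -32] -> 92
  [25, -27, 42, -19, -17, 24, 3, 23, 47, 26] -> [-27, 42, -19, -17, 24, 3, 23, 47, 26] -> [-108, 168, -76, -68, 96, 12, 92, 188, 104] -> [96, 12, 92, 188, 104] -> 492
  [15, 48, -17, -18] -> [48, -17, -18] -> [192, -68, -72] -> [] -> 0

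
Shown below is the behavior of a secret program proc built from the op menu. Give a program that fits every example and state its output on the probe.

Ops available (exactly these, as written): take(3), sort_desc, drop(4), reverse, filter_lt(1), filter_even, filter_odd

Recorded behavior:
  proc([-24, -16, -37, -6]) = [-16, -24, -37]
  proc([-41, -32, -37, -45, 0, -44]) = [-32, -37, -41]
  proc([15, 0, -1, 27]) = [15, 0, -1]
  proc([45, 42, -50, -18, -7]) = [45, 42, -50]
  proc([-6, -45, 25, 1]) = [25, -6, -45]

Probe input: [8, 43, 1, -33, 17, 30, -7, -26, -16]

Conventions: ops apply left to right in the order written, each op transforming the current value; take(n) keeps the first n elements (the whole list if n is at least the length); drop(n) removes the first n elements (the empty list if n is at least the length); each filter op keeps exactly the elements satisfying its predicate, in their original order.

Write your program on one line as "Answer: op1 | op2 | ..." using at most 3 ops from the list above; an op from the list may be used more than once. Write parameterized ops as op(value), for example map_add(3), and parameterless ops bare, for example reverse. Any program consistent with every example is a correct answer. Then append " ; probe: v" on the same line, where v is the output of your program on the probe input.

take(3) | reverse | sort_desc ; probe: [43, 8, 1]

Check, running the answer program on each example:
  [-24, -16, -37, -6] -> [-24, -16, -37] -> [-37, -16, -24] -> [-16, -24, -37]
  [-41, -32, -37, -45, 0, -44] -> [-41, -32, -37] -> [-37, -32, -41] -> [-32, -37, -41]
  [15, 0, -1, 27] -> [15, 0, -1] -> [-1, 0, 15] -> [15, 0, -1]
  [45, 42, -50, -18, -7] -> [45, 42, -50] -> [-50, 42, 45] -> [45, 42, -50]
  [-6, -45, 25, 1] -> [-6, -45, 25] -> [25, -45, -6] -> [25, -6, -45]
  probe: [8, 43, 1, -33, 17, 30, -7, -26, -16] -> [8, 43, 1] -> [1, 43, 8] -> [43, 8, 1]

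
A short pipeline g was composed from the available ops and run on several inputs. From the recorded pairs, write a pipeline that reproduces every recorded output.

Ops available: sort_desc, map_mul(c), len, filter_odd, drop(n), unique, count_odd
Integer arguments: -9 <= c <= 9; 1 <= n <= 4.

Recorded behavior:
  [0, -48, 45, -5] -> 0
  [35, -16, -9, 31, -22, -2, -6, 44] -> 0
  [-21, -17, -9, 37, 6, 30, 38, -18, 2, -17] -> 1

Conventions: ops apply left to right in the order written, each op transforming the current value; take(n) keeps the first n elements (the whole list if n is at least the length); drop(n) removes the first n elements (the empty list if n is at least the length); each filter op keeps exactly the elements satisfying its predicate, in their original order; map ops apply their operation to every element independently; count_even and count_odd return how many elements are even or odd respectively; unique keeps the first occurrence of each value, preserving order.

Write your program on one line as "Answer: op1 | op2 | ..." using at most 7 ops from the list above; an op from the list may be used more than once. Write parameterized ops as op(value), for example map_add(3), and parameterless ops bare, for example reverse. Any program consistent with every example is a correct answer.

drop(4) | map_mul(5) | map_mul(7) | sort_desc | filter_odd | count_odd

Check, running the answer program on each example:
  [0, -48, 45, -5] -> [] -> [] -> [] -> [] -> [] -> 0
  [35, -16, -9, 31, -22, -2, -6, 44] -> [-22, -2, -6, 44] -> [-110, -10, -30, 220] -> [-770, -70, -210, 1540] -> [1540, -70, -210, -770] -> [] -> 0
  [-21, -17, -9, 37, 6, 30, 38, -18, 2, -17] -> [6, 30, 38, -18, 2, -17] -> [30, 150, 190, -90, 10, -85] -> [210, 1050, 1330, -630, 70, -595] -> [1330, 1050, 210, 70, -595, -630] -> [-595] -> 1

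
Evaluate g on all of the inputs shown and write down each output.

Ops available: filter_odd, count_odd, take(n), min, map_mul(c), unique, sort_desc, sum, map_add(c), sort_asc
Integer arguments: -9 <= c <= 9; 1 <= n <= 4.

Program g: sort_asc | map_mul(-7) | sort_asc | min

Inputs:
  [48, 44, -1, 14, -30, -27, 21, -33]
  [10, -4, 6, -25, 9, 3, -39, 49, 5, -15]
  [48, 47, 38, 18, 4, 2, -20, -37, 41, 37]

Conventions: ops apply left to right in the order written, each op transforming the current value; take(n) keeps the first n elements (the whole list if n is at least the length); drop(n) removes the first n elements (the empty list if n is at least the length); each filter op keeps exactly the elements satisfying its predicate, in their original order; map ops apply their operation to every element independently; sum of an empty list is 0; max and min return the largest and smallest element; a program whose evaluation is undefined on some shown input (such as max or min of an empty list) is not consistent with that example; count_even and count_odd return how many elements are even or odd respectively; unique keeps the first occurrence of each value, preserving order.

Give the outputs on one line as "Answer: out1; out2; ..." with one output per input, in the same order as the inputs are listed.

-336; -343; -336

Execution, op by op:
  [48, 44, -1, 14, -30, -27, 21, -33] -> [-33, -30, -27, -1, 14, 21, 44, 48] -> [231, 210, 189, 7, -98, -147, -308, -336] -> [-336, -308, -147, -98, 7, 189, 210, 231] -> -336
  [10, -4, 6, -25, 9, 3, -39, 49, 5, -15] -> [-39, -25, -15, -4, 3, 5, 6, 9, 10, 49] -> [273, 175, 105, 28, -21, -35, -42, -63, -70, -343] -> [-343, -70, -63, -42, -35, -21, 28, 105, 175, 273] -> -343
  [48, 47, 38, 18, 4, 2, -20, -37, 41, 37] -> [-37, -20, 2, 4, 18, 37, 38, 41, 47, 48] -> [259, 140, -14, -28, -126, -259, -266, -287, -329, -336] -> [-336, -329, -287, -266, -259, -126, -28, -14, 140, 259] -> -336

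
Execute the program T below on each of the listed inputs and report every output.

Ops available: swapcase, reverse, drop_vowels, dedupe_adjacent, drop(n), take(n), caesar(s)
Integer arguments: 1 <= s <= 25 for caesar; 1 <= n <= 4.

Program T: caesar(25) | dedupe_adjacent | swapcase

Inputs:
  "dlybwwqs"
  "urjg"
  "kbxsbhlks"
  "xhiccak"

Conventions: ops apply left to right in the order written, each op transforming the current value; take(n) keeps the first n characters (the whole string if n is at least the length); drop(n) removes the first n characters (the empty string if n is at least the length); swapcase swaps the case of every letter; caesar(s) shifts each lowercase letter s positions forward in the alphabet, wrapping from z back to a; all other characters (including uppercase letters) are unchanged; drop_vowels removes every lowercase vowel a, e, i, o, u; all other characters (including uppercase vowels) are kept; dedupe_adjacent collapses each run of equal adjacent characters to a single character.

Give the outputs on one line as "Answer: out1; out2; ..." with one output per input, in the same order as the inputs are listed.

"CKXAVPR"; "TQIF"; "JAWRAGKJR"; "WGHBZJ"

Execution, op by op:
  "dlybwwqs" -> "ckxavvpr" -> "ckxavpr" -> "CKXAVPR"
  "urjg" -> "tqif" -> "tqif" -> "TQIF"
  "kbxsbhlks" -> "jawragkjr" -> "jawragkjr" -> "JAWRAGKJR"
  "xhiccak" -> "wghbbzj" -> "wghbzj" -> "WGHBZJ"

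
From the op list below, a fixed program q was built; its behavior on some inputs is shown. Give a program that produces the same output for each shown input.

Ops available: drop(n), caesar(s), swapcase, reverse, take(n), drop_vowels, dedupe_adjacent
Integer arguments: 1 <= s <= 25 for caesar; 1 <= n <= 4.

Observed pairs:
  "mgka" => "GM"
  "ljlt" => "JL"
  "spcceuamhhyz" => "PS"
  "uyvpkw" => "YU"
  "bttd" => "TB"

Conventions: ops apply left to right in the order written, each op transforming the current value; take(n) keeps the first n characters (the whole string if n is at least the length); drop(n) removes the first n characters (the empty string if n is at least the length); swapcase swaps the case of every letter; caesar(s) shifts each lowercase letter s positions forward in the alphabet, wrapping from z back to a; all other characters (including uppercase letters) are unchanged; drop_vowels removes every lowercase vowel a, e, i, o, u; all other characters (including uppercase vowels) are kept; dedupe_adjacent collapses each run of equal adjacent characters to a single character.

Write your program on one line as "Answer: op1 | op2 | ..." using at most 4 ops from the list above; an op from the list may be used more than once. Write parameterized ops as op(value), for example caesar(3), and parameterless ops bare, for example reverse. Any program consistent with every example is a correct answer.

swapcase | take(2) | reverse

Check, running the answer program on each example:
  "mgka" -> "MGKA" -> "MG" -> "GM"
  "ljlt" -> "LJLT" -> "LJ" -> "JL"
  "spcceuamhhyz" -> "SPCCEUAMHHYZ" -> "SP" -> "PS"
  "uyvpkw" -> "UYVPKW" -> "UY" -> "YU"
  "bttd" -> "BTTD" -> "BT" -> "TB"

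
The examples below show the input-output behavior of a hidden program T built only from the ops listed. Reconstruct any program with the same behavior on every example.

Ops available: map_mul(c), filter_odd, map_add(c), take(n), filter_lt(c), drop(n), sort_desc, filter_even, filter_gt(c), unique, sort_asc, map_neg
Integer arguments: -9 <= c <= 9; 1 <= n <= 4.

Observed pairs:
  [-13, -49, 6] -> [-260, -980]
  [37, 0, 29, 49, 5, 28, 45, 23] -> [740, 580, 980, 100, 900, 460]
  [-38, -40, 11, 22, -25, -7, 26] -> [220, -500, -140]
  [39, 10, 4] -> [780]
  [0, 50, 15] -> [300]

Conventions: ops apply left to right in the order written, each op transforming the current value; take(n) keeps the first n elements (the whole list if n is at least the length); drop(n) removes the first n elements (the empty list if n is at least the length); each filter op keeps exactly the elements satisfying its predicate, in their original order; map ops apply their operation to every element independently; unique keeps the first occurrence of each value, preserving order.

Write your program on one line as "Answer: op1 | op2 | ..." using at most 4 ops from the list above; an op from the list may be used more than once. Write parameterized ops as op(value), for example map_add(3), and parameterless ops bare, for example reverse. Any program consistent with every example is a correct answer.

filter_odd | map_mul(-5) | map_mul(4) | map_neg

Check, running the answer program on each example:
  [-13, -49, 6] -> [-13, -49] -> [65, 245] -> [260, 980] -> [-260, -980]
  [37, 0, 29, 49, 5, 28, 45, 23] -> [37, 29, 49, 5, 45, 23] -> [-185, -145, -245, -25, -225, -115] -> [-740, -580, -980, -100, -900, -460] -> [740, 580, 980, 100, 900, 460]
  [-38, -40, 11, 22, -25, -7, 26] -> [11, -25, -7] -> [-55, 125, 35] -> [-220, 500, 140] -> [220, -500, -140]
  [39, 10, 4] -> [39] -> [-195] -> [-780] -> [780]
  [0, 50, 15] -> [15] -> [-75] -> [-300] -> [300]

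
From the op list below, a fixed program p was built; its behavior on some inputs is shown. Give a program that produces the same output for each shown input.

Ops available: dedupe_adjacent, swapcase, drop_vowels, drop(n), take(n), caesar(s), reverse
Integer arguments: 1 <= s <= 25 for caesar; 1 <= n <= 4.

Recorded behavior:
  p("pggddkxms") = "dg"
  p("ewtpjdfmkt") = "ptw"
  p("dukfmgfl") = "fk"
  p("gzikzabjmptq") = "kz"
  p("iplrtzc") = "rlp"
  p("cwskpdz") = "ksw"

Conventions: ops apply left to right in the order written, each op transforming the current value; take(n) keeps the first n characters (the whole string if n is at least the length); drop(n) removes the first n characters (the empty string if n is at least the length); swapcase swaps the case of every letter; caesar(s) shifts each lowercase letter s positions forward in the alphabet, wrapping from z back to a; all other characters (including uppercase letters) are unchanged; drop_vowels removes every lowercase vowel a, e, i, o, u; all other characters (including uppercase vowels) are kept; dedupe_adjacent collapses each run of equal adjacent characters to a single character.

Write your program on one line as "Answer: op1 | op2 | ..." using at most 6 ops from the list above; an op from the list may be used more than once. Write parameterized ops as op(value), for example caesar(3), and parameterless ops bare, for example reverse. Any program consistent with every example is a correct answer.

drop(1) | take(3) | drop_vowels | reverse | dedupe_adjacent

Check, running the answer program on each example:
  "pggddkxms" -> "ggddkxms" -> "ggd" -> "ggd" -> "dgg" -> "dg"
  "ewtpjdfmkt" -> "wtpjdfmkt" -> "wtp" -> "wtp" -> "ptw" -> "ptw"
  "dukfmgfl" -> "ukfmgfl" -> "ukf" -> "kf" -> "fk" -> "fk"
  "gzikzabjmptq" -> "zikzabjmptq" -> "zik" -> "zk" -> "kz" -> "kz"
  "iplrtzc" -> "plrtzc" -> "plr" -> "plr" -> "rlp" -> "rlp"
  "cwskpdz" -> "wskpdz" -> "wsk" -> "wsk" -> "ksw" -> "ksw"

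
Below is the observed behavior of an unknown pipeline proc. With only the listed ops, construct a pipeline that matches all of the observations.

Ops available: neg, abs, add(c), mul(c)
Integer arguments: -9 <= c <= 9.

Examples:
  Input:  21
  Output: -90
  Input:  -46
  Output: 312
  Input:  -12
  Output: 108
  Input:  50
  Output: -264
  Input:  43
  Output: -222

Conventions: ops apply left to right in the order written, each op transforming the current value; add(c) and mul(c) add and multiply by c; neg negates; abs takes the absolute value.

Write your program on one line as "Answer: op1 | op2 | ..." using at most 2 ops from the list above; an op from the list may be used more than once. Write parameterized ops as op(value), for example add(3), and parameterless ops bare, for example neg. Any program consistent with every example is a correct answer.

add(-6) | mul(-6)

Check, running the answer program on each example:
  21 -> 15 -> -90
  -46 -> -52 -> 312
  -12 -> -18 -> 108
  50 -> 44 -> -264
  43 -> 37 -> -222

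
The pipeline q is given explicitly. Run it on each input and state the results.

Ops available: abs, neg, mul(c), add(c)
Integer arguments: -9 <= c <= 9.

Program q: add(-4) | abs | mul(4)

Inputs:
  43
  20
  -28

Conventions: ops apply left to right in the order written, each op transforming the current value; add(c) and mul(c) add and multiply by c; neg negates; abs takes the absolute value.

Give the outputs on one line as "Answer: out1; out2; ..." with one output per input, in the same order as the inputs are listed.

156; 64; 128

Execution, op by op:
  43 -> 39 -> 39 -> 156
  20 -> 16 -> 16 -> 64
  -28 -> -32 -> 32 -> 128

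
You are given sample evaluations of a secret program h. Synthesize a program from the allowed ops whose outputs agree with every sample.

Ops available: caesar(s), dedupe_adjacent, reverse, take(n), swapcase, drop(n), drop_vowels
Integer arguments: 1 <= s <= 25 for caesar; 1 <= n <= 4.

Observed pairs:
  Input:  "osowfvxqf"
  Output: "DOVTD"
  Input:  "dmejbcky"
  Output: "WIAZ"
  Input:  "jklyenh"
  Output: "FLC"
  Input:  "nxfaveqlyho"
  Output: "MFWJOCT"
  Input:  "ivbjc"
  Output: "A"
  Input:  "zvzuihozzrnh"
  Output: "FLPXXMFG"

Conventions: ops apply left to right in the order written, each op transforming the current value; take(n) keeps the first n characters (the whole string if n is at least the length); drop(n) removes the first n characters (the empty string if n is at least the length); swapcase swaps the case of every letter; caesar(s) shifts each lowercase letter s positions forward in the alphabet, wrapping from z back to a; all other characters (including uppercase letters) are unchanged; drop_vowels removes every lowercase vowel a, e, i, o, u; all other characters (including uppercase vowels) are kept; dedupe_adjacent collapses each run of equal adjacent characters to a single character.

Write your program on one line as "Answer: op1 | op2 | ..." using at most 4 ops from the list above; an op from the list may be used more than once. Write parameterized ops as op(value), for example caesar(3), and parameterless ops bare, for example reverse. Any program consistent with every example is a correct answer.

caesar(24) | swapcase | drop(4) | reverse

Check, running the answer program on each example:
  "osowfvxqf" -> "mqmudtvod" -> "MQMUDTVOD" -> "DTVOD" -> "DOVTD"
  "dmejbcky" -> "bkchzaiw" -> "BKCHZAIW" -> "ZAIW" -> "WIAZ"
  "jklyenh" -> "hijwclf" -> "HIJWCLF" -> "CLF" -> "FLC"
  "nxfaveqlyho" -> "lvdytcojwfm" -> "LVDYTCOJWFM" -> "TCOJWFM" -> "MFWJOCT"
  "ivbjc" -> "gtzha" -> "GTZHA" -> "A" -> "A"
  "zvzuihozzrnh" -> "xtxsgfmxxplf" -> "XTXSGFMXXPLF" -> "GFMXXPLF" -> "FLPXXMFG"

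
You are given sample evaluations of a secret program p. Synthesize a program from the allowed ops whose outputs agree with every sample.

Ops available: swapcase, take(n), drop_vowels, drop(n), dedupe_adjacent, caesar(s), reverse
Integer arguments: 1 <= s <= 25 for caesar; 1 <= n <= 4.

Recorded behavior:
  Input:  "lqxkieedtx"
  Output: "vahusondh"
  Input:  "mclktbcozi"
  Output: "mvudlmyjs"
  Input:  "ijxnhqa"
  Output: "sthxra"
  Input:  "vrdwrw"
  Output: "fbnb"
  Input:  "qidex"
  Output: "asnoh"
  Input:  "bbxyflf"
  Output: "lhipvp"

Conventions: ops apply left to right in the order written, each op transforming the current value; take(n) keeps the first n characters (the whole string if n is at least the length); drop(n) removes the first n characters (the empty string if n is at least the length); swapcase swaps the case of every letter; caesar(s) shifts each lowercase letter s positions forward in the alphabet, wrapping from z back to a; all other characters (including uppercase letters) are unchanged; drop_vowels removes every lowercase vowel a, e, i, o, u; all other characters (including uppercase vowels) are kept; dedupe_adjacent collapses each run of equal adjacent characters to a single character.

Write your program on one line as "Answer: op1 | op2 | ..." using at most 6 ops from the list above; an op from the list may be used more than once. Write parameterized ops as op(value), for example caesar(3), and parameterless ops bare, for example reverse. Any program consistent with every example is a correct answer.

caesar(8) | drop_vowels | caesar(2) | reverse | dedupe_adjacent | reverse

Check, running the answer program on each example:
  "lqxkieedtx" -> "tyfsqmmlbf" -> "tyfsqmmlbf" -> "vahusoondh" -> "hdnoosuhav" -> "hdnosuhav" -> "vahusondh"
  "mclktbcozi" -> "uktsbjkwhq" -> "ktsbjkwhq" -> "mvudlmyjs" -> "sjymlduvm" -> "sjymlduvm" -> "mvudlmyjs"
  "ijxnhqa" -> "qrfvpyi" -> "qrfvpy" -> "sthxra" -> "arxhts" -> "arxhts" -> "sthxra"
  "vrdwrw" -> "dzleze" -> "dzlz" -> "fbnb" -> "bnbf" -> "bnbf" -> "fbnb"
  "qidex" -> "yqlmf" -> "yqlmf" -> "asnoh" -> "honsa" -> "honsa" -> "asnoh"
  "bbxyflf" -> "jjfgntn" -> "jjfgntn" -> "llhipvp" -> "pvpihll" -> "pvpihl" -> "lhipvp"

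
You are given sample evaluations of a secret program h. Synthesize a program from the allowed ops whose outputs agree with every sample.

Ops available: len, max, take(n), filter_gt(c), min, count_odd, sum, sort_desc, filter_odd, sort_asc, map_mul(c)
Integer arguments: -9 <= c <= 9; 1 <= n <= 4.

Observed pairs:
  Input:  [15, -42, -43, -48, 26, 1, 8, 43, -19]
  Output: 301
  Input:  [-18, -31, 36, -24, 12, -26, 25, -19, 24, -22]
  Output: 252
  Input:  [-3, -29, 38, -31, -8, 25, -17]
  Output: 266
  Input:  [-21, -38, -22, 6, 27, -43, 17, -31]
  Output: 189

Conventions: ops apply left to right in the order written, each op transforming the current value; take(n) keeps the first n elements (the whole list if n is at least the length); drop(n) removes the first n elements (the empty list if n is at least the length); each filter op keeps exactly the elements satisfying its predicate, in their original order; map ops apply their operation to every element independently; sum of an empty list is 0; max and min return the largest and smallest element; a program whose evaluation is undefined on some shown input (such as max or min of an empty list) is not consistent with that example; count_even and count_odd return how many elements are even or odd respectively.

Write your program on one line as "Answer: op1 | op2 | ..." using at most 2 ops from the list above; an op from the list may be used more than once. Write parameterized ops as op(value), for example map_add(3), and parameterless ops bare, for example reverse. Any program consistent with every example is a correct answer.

map_mul(7) | max

Check, running the answer program on each example:
  [15, -42, -43, -48, 26, 1, 8, 43, -19] -> [105, -294, -301, -336, 182, 7, 56, 301, -133] -> 301
  [-18, -31, 36, -24, 12, -26, 25, -19, 24, -22] -> [-126, -217, 252, -168, 84, -182, 175, -133, 168, -154] -> 252
  [-3, -29, 38, -31, -8, 25, -17] -> [-21, -203, 266, -217, -56, 175, -119] -> 266
  [-21, -38, -22, 6, 27, -43, 17, -31] -> [-147, -266, -154, 42, 189, -301, 119, -217] -> 189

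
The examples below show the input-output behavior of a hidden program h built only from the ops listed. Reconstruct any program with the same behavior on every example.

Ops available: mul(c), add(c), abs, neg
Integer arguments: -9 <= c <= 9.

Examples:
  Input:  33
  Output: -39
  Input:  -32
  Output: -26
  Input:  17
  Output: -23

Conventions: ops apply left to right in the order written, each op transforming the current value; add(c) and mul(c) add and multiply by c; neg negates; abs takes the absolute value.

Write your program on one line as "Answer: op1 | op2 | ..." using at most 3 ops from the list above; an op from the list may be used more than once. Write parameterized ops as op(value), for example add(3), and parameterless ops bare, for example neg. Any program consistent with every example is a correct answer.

add(6) | abs | neg

Check, running the answer program on each example:
  33 -> 39 -> 39 -> -39
  -32 -> -26 -> 26 -> -26
  17 -> 23 -> 23 -> -23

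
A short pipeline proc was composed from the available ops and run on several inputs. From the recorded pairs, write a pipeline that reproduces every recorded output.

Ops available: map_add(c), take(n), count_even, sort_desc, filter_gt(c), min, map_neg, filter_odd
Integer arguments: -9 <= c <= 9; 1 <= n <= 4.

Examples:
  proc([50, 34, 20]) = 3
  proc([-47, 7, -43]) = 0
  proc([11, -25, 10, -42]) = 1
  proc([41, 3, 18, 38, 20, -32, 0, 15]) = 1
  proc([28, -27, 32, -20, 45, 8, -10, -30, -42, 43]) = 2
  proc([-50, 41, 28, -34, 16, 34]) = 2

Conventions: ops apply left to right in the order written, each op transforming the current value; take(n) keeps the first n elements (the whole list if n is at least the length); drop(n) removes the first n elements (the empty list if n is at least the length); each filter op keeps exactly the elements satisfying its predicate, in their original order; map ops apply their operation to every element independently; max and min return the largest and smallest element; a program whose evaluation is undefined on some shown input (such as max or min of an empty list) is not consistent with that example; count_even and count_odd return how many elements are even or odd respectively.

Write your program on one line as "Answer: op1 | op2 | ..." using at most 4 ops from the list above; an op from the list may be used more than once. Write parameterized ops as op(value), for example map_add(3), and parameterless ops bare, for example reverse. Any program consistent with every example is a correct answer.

map_neg | take(3) | count_even

Check, running the answer program on each example:
  [50, 34, 20] -> [-50, -34, -20] -> [-50, -34, -20] -> 3
  [-47, 7, -43] -> [47, -7, 43] -> [47, -7, 43] -> 0
  [11, -25, 10, -42] -> [-11, 25, -10, 42] -> [-11, 25, -10] -> 1
  [41, 3, 18, 38, 20, -32, 0, 15] -> [-41, -3, -18, -38, -20, 32, 0, -15] -> [-41, -3, -18] -> 1
  [28, -27, 32, -20, 45, 8, -10, -30, -42, 43] -> [-28, 27, -32, 20, -45, -8, 10, 30, 42, -43] -> [-28, 27, -32] -> 2
  [-50, 41, 28, -34, 16, 34] -> [50, -41, -28, 34, -16, -34] -> [50, -41, -28] -> 2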